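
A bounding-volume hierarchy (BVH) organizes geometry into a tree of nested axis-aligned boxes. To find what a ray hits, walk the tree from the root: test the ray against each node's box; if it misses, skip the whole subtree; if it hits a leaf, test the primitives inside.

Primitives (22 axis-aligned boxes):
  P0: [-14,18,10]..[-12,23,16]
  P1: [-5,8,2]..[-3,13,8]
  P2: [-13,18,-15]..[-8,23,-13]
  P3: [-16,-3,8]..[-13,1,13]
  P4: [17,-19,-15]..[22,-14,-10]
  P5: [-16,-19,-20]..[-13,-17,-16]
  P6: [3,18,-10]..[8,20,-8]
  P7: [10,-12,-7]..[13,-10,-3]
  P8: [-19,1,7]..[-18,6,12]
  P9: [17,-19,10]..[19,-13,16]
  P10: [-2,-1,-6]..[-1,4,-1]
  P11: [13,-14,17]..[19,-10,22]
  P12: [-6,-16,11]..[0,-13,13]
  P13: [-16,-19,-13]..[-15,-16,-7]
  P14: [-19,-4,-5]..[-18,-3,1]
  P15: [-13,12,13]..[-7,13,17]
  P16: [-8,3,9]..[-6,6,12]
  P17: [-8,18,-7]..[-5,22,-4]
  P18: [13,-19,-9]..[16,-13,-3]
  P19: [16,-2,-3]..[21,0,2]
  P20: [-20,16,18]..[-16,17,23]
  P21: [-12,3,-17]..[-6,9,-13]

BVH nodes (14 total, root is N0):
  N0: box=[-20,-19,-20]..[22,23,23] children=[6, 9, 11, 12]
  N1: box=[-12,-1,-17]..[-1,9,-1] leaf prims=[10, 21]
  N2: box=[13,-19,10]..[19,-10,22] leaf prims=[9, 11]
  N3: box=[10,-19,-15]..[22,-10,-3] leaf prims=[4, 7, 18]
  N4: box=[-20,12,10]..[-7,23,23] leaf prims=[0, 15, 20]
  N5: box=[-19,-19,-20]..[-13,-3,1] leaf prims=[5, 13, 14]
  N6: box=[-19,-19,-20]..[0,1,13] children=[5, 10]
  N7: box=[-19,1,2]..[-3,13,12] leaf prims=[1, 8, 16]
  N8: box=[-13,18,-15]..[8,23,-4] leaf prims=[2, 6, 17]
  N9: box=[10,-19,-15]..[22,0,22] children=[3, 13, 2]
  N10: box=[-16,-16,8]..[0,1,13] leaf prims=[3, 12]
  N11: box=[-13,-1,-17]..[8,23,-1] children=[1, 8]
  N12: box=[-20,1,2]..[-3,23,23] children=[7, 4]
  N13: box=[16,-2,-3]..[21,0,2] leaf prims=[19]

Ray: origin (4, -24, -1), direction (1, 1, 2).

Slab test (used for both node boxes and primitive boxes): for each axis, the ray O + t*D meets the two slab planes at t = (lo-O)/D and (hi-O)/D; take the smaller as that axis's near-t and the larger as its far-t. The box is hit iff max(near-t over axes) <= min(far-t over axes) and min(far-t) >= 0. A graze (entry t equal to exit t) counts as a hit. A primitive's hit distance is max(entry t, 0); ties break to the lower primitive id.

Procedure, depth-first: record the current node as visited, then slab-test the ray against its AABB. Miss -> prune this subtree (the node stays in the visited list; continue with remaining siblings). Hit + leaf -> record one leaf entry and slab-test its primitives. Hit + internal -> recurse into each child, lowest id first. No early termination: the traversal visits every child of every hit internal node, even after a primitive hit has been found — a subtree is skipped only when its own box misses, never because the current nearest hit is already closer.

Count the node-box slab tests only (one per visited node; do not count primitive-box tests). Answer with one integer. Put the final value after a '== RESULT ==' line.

Walk:
N0 x:[-24,18] y:[5,47] z:[-19/2,12] -> hit [5,12], descend [6, 9, 11, 12]
  N6 x:[-23,-4] y:[5,25] z:[-19/2,7] -> miss, prune
  N9 x:[6,18] y:[5,24] z:[-7,23/2] -> hit [6,23/2], descend [2, 3, 13]
    N2 x:[9,15] y:[5,14] z:[11/2,23/2] -> hit [9,23/2] leaf, test {P9(miss), P11@t=10}
    N3 x:[6,18] y:[5,14] z:[-7,-1] -> miss, prune
    N13 x:[12,17] y:[22,24] z:[-1,3/2] -> miss, prune
  N11 x:[-17,4] y:[23,47] z:[-8,0] -> miss, prune
  N12 x:[-24,-7] y:[25,47] z:[3/2,12] -> miss, prune

Summary -> nodes [0, 6, 9, 2, 3, 13, 11, 12]; box-tests=8; leaf-entries=1; first=P11

== RESULT ==
8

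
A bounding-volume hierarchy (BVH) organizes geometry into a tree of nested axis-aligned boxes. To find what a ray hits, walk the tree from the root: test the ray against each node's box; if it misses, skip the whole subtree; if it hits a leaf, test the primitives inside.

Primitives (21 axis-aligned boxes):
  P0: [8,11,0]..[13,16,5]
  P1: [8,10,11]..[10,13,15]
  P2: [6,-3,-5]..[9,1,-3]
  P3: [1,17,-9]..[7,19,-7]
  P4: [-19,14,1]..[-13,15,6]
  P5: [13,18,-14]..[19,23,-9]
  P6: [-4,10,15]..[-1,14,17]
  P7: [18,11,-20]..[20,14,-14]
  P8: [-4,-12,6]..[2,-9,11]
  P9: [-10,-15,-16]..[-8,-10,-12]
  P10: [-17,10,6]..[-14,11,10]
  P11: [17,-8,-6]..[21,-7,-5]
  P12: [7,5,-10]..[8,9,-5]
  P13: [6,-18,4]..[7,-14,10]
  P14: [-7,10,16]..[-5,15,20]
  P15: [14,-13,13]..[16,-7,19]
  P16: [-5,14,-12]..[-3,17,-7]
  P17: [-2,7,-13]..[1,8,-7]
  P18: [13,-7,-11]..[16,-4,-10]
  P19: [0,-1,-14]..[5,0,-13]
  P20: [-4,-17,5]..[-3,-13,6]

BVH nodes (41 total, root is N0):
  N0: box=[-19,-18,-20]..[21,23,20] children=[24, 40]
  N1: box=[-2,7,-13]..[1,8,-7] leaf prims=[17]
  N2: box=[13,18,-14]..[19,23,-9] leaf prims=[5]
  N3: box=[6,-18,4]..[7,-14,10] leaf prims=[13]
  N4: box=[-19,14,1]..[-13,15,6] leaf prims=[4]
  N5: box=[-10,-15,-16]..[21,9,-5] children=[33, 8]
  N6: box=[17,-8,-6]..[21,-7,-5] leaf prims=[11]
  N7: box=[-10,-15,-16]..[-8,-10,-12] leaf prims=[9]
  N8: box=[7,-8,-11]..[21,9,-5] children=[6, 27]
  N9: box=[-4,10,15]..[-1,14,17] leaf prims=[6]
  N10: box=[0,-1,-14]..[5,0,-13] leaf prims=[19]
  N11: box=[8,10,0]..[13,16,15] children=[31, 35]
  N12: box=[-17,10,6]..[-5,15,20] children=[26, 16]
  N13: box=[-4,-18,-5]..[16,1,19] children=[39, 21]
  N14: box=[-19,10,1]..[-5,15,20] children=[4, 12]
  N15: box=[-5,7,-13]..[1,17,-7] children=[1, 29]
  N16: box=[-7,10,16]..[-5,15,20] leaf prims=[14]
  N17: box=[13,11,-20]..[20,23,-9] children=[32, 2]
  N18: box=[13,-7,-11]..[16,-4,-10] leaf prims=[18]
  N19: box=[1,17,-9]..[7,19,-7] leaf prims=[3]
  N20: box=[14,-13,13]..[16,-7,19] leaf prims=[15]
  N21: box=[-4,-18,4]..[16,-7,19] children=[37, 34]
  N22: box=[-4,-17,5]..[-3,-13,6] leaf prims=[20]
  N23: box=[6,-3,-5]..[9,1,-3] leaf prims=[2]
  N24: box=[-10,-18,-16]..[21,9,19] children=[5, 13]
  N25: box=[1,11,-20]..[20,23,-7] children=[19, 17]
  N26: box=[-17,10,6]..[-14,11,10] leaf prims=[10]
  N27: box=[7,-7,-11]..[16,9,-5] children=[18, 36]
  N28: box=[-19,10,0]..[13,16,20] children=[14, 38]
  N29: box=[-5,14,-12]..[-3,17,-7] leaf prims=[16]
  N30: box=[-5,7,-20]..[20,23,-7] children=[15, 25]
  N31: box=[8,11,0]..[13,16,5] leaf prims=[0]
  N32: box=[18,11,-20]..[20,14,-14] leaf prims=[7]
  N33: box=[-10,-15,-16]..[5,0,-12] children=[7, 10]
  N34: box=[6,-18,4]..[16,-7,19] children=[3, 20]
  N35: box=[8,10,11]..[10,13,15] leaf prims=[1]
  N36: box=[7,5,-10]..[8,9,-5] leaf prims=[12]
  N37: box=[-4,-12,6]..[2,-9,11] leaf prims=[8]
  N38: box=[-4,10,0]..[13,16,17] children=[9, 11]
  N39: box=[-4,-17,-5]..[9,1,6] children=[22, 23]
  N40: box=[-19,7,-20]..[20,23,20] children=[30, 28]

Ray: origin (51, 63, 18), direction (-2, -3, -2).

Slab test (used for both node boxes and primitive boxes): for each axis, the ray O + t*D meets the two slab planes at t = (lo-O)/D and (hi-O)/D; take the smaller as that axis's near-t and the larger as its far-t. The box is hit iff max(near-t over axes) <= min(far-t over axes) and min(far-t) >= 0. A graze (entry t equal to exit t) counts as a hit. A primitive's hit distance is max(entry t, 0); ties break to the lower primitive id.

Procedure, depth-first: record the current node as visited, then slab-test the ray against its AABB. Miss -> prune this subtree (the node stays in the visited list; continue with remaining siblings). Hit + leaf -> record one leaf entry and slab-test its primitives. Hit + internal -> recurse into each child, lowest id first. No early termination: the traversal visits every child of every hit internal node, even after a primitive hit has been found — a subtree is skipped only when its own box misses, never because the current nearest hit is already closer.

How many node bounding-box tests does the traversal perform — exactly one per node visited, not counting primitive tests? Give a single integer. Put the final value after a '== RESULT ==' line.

Traverse from the root:
N0 x:[15,35] y:[40/3,27] z:[-1,19] -> hit [15,19], descend [24, 40]
  N24 x:[15,61/2] y:[18,27] z:[-1/2,17] -> miss, prune
  N40 x:[31/2,35] y:[40/3,56/3] z:[-1,19] -> hit [31/2,56/3], descend [28, 30]
    N28 x:[19,35] y:[47/3,53/3] z:[-1,9] -> miss, prune
    N30 x:[31/2,28] y:[40/3,56/3] z:[25/2,19] -> hit [31/2,56/3], descend [15, 25]
      N15 x:[25,28] y:[46/3,56/3] z:[25/2,31/2] -> miss, prune
      N25 x:[31/2,25] y:[40/3,52/3] z:[25/2,19] -> hit [31/2,52/3], descend [17, 19]
        N17 x:[31/2,19] y:[40/3,52/3] z:[27/2,19] -> hit [31/2,52/3], descend [2, 32]
          N2 x:[16,19] y:[40/3,15] z:[27/2,16] -> miss, prune
          N32 x:[31/2,33/2] y:[49/3,52/3] z:[16,19] -> hit [49/3,33/2] leaf, test {P7@t=49/3}
        N19 x:[22,25] y:[44/3,46/3] z:[25/2,27/2] -> miss, prune

11 AABB tests over nodes [0, 24, 40, 28, 30, 15, 25, 17, 2, 32, 19]; 1 leaf entered; closest P7.

== RESULT ==
11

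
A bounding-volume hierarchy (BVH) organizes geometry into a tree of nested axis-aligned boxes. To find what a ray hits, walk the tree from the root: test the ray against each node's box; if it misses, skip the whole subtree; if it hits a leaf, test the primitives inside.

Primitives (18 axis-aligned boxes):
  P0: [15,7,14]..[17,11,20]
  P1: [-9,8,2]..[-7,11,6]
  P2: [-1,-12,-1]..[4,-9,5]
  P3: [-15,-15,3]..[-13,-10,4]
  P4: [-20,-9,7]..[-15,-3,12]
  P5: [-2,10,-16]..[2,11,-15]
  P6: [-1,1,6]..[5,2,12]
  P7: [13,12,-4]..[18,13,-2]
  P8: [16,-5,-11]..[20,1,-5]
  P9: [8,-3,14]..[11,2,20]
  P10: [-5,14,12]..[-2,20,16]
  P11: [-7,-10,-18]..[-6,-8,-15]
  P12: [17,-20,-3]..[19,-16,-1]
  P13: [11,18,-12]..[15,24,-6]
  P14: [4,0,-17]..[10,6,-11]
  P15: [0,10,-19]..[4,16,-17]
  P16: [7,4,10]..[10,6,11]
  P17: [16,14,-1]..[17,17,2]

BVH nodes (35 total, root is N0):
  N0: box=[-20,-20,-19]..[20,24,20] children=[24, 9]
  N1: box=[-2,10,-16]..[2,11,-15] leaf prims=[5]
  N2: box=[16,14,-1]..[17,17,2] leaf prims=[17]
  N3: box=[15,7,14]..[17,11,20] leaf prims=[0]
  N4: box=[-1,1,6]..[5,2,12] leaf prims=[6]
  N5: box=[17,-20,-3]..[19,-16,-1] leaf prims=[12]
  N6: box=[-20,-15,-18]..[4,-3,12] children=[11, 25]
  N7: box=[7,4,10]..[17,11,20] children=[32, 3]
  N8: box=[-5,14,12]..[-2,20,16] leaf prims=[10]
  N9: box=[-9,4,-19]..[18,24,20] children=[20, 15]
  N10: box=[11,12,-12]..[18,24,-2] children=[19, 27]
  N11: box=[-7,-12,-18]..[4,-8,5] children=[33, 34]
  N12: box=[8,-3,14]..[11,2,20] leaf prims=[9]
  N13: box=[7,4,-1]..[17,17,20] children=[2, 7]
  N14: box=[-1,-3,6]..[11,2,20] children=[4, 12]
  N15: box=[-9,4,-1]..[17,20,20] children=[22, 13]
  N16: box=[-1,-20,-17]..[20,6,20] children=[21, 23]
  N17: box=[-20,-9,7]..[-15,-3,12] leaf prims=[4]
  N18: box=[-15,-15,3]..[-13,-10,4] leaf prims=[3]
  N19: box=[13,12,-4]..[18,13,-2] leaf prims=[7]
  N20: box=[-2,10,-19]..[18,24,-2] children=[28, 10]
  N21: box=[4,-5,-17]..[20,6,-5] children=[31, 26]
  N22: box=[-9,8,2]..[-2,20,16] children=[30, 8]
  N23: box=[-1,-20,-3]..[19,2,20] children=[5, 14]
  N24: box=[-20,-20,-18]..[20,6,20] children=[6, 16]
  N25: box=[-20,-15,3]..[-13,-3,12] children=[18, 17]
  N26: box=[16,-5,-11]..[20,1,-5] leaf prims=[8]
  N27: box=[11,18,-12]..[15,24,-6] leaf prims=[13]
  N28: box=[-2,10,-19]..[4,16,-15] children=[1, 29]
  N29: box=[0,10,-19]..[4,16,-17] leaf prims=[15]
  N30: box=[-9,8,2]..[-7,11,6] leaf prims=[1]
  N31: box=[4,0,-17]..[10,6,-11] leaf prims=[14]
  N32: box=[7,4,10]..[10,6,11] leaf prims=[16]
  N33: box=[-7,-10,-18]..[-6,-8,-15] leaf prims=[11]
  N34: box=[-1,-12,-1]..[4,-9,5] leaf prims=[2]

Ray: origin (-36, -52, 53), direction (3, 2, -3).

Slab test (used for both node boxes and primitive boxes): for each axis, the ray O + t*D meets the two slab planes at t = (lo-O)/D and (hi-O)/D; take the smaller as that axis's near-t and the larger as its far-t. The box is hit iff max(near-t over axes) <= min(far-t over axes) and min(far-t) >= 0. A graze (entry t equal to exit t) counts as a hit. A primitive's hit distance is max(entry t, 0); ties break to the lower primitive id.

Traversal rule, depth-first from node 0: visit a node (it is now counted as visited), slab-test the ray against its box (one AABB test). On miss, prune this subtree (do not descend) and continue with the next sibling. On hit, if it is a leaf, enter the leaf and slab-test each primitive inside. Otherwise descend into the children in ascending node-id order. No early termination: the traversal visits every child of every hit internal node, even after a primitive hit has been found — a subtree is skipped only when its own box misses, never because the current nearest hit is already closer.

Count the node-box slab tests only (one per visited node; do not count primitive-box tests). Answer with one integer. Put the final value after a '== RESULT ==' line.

Walk:
N0 x:[16/3,56/3] y:[16,38] z:[11,24] -> hit [16,56/3], descend [9, 24]
  N9 x:[9,18] y:[28,38] z:[11,24] -> miss, prune
  N24 x:[16/3,56/3] y:[16,29] z:[11,71/3] -> hit [16,56/3], descend [6, 16]
    N6 x:[16/3,40/3] y:[37/2,49/2] z:[41/3,71/3] -> miss, prune
    N16 x:[35/3,56/3] y:[16,29] z:[11,70/3] -> hit [16,56/3], descend [21, 23]
      N21 x:[40/3,56/3] y:[47/2,29] z:[58/3,70/3] -> miss, prune
      N23 x:[35/3,55/3] y:[16,27] z:[11,56/3] -> hit [16,55/3], descend [5, 14]
        N5 x:[53/3,55/3] y:[16,18] z:[18,56/3] -> hit [18,18] leaf, test {P12@t=18}
        N14 x:[35/3,47/3] y:[49/2,27] z:[11,47/3] -> miss, prune

Visited [0, 9, 24, 6, 16, 21, 23, 5, 14]. Tests: 9 box, 1 leaf. Nearest: P12.

== RESULT ==
9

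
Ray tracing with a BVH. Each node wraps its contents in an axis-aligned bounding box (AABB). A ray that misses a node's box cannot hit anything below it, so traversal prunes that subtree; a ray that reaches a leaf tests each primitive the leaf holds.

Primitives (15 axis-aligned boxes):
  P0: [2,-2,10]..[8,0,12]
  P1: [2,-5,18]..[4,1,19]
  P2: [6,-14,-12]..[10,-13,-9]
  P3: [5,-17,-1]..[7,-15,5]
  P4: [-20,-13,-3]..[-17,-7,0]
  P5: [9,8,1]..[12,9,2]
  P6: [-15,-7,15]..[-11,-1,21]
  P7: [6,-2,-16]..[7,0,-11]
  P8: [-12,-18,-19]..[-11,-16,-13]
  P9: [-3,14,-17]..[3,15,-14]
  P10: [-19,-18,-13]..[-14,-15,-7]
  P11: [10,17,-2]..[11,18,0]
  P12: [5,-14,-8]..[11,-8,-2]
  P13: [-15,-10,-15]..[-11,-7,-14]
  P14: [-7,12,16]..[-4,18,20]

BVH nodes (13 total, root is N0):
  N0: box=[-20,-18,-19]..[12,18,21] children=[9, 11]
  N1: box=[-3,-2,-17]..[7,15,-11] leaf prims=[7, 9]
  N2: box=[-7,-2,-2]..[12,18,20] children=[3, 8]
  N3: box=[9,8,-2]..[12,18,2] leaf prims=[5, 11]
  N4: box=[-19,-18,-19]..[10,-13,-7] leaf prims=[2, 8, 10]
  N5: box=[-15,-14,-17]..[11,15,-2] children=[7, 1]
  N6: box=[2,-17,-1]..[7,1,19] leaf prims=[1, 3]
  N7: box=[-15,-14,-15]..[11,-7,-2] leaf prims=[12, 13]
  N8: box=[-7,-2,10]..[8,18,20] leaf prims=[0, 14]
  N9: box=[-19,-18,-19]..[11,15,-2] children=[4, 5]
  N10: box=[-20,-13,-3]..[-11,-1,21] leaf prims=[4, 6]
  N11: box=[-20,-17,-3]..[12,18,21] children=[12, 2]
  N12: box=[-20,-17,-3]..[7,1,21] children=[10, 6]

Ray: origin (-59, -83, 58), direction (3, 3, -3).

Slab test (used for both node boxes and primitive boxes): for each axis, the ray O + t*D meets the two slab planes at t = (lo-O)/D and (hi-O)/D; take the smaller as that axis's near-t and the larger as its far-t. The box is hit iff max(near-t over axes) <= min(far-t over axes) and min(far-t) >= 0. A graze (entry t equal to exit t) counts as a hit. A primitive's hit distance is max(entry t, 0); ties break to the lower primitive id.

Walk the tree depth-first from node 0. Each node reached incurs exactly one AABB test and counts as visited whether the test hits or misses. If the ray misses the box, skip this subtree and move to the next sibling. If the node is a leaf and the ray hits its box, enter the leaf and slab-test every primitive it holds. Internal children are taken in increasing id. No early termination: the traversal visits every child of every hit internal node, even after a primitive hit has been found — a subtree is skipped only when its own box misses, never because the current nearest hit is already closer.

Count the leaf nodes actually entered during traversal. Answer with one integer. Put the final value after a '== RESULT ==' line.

Walk:
N0 x:[13,71/3] y:[65/3,101/3] z:[37/3,77/3] -> hit [65/3,71/3], descend [9, 11]
  N9 x:[40/3,70/3] y:[65/3,98/3] z:[20,77/3] -> hit [65/3,70/3], descend [4, 5]
    N4 x:[40/3,23] y:[65/3,70/3] z:[65/3,77/3] -> hit [65/3,23] leaf, test {P2@t=23, P8(miss), P10(miss)}
    N5 x:[44/3,70/3] y:[23,98/3] z:[20,25] -> hit [23,70/3], descend [1, 7]
      N1 x:[56/3,22] y:[27,98/3] z:[23,25] -> miss, prune
      N7 x:[44/3,70/3] y:[23,76/3] z:[20,73/3] -> hit [23,70/3] leaf, test {P12(miss), P13(miss)}
  N11 x:[13,71/3] y:[22,101/3] z:[37/3,61/3] -> miss, prune

7 AABB tests over nodes [0, 9, 4, 5, 1, 7, 11]; 2 leaves entered; closest P2.

== RESULT ==
2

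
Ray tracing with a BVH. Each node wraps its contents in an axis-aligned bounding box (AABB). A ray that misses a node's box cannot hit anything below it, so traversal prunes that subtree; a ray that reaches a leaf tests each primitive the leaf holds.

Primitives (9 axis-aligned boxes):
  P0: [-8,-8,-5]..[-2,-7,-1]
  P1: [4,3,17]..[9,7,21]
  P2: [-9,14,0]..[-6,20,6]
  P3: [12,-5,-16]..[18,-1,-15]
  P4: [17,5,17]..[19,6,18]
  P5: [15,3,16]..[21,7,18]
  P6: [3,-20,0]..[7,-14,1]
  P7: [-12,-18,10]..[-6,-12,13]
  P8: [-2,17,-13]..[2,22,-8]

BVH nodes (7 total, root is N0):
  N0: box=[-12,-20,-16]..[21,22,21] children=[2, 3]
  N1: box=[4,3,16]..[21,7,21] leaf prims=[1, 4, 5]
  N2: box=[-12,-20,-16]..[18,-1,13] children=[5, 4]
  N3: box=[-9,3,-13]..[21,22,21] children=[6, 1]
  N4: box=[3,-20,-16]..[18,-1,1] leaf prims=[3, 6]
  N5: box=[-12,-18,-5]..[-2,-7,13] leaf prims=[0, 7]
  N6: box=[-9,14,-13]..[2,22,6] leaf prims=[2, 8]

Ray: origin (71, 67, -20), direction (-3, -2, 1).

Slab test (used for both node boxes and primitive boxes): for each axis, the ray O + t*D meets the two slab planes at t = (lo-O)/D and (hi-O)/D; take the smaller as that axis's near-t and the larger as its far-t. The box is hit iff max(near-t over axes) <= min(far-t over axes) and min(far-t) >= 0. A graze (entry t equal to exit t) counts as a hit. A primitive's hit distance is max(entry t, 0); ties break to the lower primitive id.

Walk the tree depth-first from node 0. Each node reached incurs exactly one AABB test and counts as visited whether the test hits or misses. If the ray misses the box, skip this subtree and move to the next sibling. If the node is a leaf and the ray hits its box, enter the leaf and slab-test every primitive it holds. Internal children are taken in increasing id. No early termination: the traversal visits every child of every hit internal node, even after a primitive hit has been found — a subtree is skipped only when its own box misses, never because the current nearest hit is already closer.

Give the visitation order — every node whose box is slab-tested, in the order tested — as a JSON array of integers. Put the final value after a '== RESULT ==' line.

Traverse from the root:
N0 x:[50/3,83/3] y:[45/2,87/2] z:[4,41] -> hit [45/2,83/3], descend [2, 3]
  N2 x:[53/3,83/3] y:[34,87/2] z:[4,33] -> miss, prune
  N3 x:[50/3,80/3] y:[45/2,32] z:[7,41] -> hit [45/2,80/3], descend [1, 6]
    N1 x:[50/3,67/3] y:[30,32] z:[36,41] -> miss, prune
    N6 x:[23,80/3] y:[45/2,53/2] z:[7,26] -> hit [23,26] leaf, test {P2@t=77/3, P8(miss)}

5 AABB tests over nodes [0, 2, 3, 1, 6]; 1 leaf entered; closest P2.

== RESULT ==
[0, 2, 3, 1, 6]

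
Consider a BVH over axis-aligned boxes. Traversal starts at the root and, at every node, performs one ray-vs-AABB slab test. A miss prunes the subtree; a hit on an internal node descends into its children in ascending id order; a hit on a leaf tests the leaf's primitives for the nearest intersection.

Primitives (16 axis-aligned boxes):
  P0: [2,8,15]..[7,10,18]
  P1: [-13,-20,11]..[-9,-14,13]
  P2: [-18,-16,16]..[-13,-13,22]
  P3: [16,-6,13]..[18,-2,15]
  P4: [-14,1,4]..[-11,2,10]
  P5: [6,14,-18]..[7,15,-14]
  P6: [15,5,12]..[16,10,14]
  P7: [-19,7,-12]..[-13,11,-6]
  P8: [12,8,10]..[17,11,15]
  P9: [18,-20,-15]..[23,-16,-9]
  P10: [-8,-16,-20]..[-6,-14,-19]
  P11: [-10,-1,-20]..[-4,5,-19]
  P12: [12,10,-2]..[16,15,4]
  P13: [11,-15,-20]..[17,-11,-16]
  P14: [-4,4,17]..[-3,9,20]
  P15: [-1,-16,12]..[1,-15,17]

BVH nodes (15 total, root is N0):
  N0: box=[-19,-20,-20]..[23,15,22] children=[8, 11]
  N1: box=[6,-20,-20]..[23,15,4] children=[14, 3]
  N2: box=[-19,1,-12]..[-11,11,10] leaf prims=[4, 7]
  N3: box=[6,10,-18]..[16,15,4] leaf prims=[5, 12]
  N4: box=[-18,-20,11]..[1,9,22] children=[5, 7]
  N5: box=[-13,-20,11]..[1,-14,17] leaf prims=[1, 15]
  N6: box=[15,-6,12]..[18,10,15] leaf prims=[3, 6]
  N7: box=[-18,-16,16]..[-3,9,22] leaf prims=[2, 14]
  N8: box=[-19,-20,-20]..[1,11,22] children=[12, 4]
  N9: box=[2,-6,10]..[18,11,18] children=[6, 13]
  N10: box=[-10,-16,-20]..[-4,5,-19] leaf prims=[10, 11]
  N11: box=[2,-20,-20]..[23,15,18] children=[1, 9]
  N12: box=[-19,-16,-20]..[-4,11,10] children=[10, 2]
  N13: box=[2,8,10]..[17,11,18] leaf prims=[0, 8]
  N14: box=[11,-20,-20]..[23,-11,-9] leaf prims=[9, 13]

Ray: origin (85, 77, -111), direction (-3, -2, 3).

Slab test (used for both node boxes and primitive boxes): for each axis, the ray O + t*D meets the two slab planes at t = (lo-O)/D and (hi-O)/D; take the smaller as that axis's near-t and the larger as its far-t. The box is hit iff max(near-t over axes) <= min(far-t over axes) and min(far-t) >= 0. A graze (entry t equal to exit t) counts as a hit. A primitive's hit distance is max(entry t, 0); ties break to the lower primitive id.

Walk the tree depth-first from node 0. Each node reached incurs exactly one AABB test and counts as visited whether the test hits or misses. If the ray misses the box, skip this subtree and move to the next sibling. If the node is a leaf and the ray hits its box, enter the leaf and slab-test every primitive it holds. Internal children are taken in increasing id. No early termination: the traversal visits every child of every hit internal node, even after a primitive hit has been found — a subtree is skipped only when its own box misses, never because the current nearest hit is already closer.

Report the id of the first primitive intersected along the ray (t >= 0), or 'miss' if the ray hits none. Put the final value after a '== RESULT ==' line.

Walk:
N0 x:[62/3,104/3] y:[31,97/2] z:[91/3,133/3] -> hit [31,104/3], descend [8, 11]
  N8 x:[28,104/3] y:[33,97/2] z:[91/3,133/3] -> hit [33,104/3], descend [4, 12]
    N4 x:[28,103/3] y:[34,97/2] z:[122/3,133/3] -> miss, prune
    N12 x:[89/3,104/3] y:[33,93/2] z:[91/3,121/3] -> hit [33,104/3], descend [2, 10]
      N2 x:[32,104/3] y:[33,38] z:[33,121/3] -> hit [33,104/3] leaf, test {P4(miss), P7@t=33}
      N10 x:[89/3,95/3] y:[36,93/2] z:[91/3,92/3] -> miss, prune
  N11 x:[62/3,83/3] y:[31,97/2] z:[91/3,43] -> miss, prune

order=[0, 8, 4, 12, 2, 10, 11]  |boxes|=7  |leaves|=1  hit=P7

== RESULT ==
7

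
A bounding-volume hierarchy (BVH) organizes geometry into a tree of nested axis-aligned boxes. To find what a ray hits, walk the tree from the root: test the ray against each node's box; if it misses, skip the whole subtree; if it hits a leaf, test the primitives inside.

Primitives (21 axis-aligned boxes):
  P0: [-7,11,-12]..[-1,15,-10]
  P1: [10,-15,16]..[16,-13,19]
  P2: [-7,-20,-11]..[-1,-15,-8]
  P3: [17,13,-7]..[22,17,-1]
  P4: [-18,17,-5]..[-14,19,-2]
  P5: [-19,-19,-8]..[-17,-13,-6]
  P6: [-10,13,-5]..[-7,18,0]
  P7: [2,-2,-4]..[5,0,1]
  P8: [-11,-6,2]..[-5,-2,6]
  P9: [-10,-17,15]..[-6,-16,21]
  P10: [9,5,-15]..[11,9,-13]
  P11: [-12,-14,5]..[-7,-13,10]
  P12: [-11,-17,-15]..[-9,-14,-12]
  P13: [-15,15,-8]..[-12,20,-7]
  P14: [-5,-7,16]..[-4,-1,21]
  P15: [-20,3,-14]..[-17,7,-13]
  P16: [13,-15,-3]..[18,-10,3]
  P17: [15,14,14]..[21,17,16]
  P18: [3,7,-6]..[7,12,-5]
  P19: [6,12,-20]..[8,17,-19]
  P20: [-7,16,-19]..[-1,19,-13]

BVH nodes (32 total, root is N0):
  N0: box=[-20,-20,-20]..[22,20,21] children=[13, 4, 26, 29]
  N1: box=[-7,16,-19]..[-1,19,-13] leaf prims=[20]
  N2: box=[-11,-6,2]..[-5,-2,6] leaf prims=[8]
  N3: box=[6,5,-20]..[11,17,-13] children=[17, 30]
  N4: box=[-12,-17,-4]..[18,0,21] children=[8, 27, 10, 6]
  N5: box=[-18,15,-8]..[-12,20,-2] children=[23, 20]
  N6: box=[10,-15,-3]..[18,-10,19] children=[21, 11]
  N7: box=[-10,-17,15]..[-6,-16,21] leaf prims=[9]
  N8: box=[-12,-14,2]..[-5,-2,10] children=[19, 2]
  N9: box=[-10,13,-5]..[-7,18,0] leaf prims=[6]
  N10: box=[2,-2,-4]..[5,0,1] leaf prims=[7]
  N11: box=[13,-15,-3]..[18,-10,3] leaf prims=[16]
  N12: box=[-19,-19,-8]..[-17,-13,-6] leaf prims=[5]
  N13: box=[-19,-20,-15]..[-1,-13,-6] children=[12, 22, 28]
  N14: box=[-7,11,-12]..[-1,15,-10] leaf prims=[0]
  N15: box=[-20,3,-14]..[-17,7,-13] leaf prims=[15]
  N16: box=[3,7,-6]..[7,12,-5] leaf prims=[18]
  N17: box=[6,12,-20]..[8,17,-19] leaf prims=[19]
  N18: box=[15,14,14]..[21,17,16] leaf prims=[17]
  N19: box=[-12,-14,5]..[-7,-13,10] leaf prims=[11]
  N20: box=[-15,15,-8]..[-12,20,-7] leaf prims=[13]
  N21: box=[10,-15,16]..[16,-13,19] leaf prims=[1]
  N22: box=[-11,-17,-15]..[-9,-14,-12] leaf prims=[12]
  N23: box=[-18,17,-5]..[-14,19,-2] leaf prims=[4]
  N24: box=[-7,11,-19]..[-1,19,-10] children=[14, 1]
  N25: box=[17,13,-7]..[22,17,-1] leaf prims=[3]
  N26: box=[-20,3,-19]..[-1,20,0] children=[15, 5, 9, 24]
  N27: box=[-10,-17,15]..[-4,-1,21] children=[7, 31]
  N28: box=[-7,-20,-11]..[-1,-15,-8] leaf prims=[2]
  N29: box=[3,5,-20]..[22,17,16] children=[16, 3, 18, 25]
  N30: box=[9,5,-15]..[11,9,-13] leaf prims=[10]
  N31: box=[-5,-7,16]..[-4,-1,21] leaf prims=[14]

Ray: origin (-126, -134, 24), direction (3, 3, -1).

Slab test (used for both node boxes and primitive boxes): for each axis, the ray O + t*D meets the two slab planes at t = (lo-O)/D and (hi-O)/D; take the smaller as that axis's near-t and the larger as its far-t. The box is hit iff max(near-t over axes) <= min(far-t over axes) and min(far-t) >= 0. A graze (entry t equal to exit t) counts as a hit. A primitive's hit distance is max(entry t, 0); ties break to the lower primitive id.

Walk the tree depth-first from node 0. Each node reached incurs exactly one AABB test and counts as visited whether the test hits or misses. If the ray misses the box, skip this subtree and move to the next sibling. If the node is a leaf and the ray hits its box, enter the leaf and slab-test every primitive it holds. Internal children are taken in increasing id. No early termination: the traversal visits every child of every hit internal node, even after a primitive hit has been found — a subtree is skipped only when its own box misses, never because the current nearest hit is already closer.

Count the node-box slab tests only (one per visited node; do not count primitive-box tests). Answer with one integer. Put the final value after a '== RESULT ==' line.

Traverse from the root:
N0 x:[106/3,148/3] y:[38,154/3] z:[3,44] -> hit [38,44], descend [4, 13, 26, 29]
  N4 x:[38,48] y:[39,134/3] z:[3,28] -> miss, prune
  N13 x:[107/3,125/3] y:[38,121/3] z:[30,39] -> hit [38,39], descend [12, 22, 28]
    N12 x:[107/3,109/3] y:[115/3,121/3] z:[30,32] -> miss, prune
    N22 x:[115/3,39] y:[39,40] z:[36,39] -> hit [39,39] leaf, test {P12@t=39}
    N28 x:[119/3,125/3] y:[38,119/3] z:[32,35] -> miss, prune
  N26 x:[106/3,125/3] y:[137/3,154/3] z:[24,43] -> miss, prune
  N29 x:[43,148/3] y:[139/3,151/3] z:[8,44] -> miss, prune

Summary -> nodes [0, 4, 13, 12, 22, 28, 26, 29]; box-tests=8; leaf-entries=1; first=P12

== RESULT ==
8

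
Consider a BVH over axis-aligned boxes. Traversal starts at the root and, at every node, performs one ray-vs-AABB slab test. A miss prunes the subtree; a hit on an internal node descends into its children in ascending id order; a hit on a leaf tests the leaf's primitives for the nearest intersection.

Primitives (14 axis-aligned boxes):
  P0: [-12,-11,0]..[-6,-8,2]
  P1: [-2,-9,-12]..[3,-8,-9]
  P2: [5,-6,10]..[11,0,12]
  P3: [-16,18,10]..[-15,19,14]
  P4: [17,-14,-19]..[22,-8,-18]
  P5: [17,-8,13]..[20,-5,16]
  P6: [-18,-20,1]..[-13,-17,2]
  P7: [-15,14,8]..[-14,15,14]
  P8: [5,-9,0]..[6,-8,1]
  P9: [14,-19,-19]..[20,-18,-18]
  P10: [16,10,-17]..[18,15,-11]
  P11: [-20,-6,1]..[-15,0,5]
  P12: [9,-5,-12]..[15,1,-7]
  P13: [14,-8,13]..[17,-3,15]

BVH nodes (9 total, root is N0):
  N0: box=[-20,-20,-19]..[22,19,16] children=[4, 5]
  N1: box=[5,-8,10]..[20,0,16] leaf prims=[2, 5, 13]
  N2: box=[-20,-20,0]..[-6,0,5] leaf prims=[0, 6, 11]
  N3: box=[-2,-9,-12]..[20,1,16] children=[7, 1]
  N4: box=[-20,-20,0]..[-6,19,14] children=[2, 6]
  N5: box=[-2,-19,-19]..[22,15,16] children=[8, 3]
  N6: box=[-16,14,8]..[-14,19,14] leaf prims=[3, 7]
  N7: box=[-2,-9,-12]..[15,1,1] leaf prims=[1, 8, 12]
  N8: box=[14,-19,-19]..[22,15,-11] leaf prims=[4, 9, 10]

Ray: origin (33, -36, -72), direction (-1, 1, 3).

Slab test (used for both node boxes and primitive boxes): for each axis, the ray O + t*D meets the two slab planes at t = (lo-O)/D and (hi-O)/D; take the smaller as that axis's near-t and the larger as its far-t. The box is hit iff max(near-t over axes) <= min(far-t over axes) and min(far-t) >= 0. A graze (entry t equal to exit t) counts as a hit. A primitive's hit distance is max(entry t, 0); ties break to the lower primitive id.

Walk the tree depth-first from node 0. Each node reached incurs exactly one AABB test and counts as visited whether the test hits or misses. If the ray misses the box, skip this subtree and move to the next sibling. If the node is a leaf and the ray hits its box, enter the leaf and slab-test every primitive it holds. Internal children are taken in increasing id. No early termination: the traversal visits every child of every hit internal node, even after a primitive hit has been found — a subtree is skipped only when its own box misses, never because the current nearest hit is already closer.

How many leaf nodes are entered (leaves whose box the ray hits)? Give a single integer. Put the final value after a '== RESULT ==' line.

Walk:
N0 x:[11,53] y:[16,55] z:[53/3,88/3] -> hit [53/3,88/3], descend [4, 5]
  N4 x:[39,53] y:[16,55] z:[24,86/3] -> miss, prune
  N5 x:[11,35] y:[17,51] z:[53/3,88/3] -> hit [53/3,88/3], descend [3, 8]
    N3 x:[13,35] y:[27,37] z:[20,88/3] -> hit [27,88/3], descend [1, 7]
      N1 x:[13,28] y:[28,36] z:[82/3,88/3] -> hit [28,28] leaf, test {P2(miss), P5(miss), P13(miss)}
      N7 x:[18,35] y:[27,37] z:[20,73/3] -> miss, prune
    N8 x:[11,19] y:[17,51] z:[53/3,61/3] -> hit [53/3,19] leaf, test {P4(miss), P9@t=53/3, P10(miss)}

Summary -> nodes [0, 4, 5, 3, 1, 7, 8]; box-tests=7; leaf-entries=2; first=P9

== RESULT ==
2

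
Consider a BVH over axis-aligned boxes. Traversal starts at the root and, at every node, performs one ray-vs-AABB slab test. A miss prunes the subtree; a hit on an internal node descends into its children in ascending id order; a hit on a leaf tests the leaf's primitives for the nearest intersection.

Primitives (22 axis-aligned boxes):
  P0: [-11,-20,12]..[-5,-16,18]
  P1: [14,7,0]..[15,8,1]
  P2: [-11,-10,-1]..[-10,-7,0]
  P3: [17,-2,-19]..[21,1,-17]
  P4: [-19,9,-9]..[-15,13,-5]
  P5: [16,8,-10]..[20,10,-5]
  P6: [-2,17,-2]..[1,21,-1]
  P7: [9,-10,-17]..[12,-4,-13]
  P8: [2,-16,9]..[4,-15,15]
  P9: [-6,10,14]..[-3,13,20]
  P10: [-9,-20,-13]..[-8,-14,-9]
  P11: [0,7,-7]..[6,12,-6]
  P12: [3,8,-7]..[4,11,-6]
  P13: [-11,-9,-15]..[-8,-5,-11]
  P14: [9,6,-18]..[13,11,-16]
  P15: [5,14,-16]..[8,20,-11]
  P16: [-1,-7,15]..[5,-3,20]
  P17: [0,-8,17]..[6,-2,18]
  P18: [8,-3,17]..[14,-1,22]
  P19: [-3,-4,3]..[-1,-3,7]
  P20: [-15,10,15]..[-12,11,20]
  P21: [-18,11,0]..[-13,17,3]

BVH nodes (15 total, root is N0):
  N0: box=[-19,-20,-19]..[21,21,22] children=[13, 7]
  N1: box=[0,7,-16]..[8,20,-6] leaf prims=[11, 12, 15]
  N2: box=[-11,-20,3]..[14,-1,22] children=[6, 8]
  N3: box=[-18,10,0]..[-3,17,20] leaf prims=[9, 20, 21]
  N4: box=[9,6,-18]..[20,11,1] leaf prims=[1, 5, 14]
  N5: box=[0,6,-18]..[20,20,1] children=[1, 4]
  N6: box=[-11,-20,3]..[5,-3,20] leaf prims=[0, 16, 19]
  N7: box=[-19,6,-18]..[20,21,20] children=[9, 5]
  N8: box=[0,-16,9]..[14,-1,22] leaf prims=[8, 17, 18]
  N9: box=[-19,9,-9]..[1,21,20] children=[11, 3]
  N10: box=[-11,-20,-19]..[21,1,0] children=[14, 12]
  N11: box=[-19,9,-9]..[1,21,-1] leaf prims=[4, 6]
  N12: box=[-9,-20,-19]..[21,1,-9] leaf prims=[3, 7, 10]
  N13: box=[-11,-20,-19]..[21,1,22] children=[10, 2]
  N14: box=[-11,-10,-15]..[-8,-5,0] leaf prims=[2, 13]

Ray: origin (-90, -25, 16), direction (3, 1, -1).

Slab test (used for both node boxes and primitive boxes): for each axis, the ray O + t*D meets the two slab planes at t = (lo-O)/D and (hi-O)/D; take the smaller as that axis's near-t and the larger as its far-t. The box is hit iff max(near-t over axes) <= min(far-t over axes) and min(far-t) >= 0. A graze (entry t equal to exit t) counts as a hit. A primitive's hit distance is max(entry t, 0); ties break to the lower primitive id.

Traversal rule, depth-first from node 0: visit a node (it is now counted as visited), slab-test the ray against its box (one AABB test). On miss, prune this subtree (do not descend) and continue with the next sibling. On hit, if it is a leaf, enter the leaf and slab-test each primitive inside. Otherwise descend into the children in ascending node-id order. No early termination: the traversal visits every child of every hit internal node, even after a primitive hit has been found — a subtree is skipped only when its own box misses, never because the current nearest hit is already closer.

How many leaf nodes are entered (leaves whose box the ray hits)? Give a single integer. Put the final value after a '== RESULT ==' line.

Trace the traversal:
N0 x:[71/3,37] y:[5,46] z:[-6,35] -> hit [71/3,35], descend [7, 13]
  N7 x:[71/3,110/3] y:[31,46] z:[-4,34] -> hit [31,34], descend [5, 9]
    N5 x:[30,110/3] y:[31,45] z:[15,34] -> hit [31,34], descend [1, 4]
      N1 x:[30,98/3] y:[32,45] z:[22,32] -> hit [32,32] leaf, test {P11(miss), P12(miss), P15(miss)}
      N4 x:[33,110/3] y:[31,36] z:[15,34] -> hit [33,34] leaf, test {P1(miss), P5(miss), P14@t=33}
    N9 x:[71/3,91/3] y:[34,46] z:[-4,25] -> miss, prune
  N13 x:[79/3,37] y:[5,26] z:[-6,35] -> miss, prune

7 AABB tests over nodes [0, 7, 5, 1, 4, 9, 13]; 2 leaves entered; closest P14.

== RESULT ==
2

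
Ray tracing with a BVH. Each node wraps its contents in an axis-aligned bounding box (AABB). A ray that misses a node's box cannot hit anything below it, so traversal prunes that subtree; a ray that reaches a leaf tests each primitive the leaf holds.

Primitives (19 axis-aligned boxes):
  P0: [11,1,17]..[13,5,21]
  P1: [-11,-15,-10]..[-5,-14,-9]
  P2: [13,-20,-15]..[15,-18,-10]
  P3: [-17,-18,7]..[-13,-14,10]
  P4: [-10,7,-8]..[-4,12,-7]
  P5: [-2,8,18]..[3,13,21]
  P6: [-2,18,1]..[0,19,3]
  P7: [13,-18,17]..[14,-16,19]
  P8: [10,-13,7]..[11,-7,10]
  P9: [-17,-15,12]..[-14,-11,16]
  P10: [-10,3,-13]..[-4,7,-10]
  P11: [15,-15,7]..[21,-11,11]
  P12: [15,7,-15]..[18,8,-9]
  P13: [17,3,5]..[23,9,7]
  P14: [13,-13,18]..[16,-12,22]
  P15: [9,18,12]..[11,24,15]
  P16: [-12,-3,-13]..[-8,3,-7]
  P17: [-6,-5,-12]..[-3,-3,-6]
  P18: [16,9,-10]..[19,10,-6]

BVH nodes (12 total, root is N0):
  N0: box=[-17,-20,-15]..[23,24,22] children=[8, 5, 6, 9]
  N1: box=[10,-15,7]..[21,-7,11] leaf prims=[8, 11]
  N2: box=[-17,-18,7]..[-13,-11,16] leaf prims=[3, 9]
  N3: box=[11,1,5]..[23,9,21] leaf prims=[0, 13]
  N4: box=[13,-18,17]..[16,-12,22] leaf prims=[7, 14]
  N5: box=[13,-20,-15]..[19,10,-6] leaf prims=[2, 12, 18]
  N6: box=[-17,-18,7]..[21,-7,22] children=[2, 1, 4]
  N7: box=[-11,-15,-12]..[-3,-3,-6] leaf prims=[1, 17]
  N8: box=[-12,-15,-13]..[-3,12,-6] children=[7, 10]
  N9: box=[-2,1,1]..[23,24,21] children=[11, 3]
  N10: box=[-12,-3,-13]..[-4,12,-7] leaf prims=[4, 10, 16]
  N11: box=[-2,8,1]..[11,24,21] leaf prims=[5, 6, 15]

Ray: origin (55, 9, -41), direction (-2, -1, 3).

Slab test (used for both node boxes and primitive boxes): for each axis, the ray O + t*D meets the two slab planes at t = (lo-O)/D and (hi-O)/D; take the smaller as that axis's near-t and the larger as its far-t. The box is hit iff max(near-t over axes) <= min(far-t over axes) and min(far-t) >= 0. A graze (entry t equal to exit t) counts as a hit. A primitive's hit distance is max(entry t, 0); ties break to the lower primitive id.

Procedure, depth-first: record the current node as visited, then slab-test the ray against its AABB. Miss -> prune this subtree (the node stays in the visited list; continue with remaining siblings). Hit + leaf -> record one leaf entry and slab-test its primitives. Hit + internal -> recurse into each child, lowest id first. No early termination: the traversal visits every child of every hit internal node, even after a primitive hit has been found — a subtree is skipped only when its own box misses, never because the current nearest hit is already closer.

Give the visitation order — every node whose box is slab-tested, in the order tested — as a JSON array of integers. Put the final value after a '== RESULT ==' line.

Trace the traversal:
N0 x:[16,36] y:[-15,29] z:[26/3,21] -> hit [16,21], descend [5, 6, 8, 9]
  N5 x:[18,21] y:[-1,29] z:[26/3,35/3] -> miss, prune
  N6 x:[17,36] y:[16,27] z:[16,21] -> hit [17,21], descend [1, 2, 4]
    N1 x:[17,45/2] y:[16,24] z:[16,52/3] -> hit [17,52/3] leaf, test {P8(miss), P11(miss)}
    N2 x:[34,36] y:[20,27] z:[16,19] -> miss, prune
    N4 x:[39/2,21] y:[21,27] z:[58/3,21] -> hit [21,21] leaf, test {P7(miss), P14@t=21}
  N8 x:[29,67/2] y:[-3,24] z:[28/3,35/3] -> miss, prune
  N9 x:[16,57/2] y:[-15,8] z:[14,62/3] -> miss, prune

order=[0, 5, 6, 1, 2, 4, 8, 9]  |boxes|=8  |leaves|=2  hit=P14

== RESULT ==
[0, 5, 6, 1, 2, 4, 8, 9]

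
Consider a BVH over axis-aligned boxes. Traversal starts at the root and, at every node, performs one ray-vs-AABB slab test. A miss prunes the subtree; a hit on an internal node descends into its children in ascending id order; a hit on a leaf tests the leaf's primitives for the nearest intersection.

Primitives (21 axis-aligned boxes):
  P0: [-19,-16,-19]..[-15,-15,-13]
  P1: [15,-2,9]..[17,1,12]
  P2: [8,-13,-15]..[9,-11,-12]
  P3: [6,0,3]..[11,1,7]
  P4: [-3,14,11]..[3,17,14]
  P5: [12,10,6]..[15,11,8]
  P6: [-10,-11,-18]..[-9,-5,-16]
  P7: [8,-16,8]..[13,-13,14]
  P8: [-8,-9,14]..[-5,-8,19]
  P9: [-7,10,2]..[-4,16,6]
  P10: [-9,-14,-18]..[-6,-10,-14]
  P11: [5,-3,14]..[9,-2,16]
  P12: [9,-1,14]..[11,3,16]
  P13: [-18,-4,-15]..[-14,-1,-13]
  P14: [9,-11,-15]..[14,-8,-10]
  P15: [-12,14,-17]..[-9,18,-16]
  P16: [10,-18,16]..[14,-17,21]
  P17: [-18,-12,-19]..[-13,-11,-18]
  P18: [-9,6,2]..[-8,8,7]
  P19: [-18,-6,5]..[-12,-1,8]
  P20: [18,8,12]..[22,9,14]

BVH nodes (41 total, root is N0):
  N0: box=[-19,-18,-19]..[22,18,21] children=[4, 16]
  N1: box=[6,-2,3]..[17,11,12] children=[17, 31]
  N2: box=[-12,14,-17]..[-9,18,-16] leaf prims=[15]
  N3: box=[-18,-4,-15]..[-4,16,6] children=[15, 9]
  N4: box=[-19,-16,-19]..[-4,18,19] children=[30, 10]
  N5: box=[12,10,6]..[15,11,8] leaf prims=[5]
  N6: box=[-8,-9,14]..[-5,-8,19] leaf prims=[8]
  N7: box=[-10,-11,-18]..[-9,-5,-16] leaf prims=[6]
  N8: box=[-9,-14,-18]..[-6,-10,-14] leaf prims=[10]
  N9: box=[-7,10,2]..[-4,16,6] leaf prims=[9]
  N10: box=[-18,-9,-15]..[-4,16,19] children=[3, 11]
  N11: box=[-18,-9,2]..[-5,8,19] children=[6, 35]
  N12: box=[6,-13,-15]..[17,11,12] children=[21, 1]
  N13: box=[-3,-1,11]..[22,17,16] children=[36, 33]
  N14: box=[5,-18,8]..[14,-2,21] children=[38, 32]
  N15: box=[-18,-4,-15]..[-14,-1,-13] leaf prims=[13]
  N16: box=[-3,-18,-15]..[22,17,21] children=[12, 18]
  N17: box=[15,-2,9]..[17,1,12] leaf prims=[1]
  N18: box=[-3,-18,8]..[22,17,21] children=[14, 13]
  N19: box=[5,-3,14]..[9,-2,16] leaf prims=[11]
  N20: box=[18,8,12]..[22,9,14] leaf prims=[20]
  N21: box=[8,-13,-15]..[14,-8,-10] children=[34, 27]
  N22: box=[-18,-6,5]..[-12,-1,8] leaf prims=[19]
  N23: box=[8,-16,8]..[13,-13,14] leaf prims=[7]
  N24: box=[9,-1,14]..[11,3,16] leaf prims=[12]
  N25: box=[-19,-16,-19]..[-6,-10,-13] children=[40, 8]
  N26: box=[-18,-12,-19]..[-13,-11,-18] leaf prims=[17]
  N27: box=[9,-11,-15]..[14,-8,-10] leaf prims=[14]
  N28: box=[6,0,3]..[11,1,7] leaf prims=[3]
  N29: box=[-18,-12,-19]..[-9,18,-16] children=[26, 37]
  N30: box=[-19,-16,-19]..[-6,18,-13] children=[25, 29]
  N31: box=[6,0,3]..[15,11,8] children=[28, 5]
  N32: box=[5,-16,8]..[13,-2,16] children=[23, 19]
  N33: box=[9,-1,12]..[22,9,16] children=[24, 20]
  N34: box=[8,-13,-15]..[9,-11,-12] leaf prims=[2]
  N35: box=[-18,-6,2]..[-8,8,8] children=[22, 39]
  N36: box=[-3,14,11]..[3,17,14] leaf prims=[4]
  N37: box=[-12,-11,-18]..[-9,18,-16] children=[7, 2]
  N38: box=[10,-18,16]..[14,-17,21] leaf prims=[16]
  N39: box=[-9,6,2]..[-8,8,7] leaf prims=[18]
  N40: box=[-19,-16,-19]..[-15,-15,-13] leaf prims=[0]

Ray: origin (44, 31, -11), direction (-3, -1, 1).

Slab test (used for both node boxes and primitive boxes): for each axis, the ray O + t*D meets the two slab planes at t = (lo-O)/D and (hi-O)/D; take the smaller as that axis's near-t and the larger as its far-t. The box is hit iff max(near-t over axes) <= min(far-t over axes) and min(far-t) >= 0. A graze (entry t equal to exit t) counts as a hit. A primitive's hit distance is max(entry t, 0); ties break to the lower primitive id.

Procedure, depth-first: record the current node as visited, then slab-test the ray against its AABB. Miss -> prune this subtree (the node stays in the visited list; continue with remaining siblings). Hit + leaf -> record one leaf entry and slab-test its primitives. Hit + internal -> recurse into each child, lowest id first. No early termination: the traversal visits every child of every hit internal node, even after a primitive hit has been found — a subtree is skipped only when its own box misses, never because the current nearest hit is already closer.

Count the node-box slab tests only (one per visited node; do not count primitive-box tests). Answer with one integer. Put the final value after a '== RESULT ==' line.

Walk:
N0 x:[22/3,21] y:[13,49] z:[-8,32] -> hit [13,21], descend [4, 16]
  N4 x:[16,21] y:[13,47] z:[-8,30] -> hit [16,21], descend [10, 30]
    N10 x:[16,62/3] y:[15,40] z:[-4,30] -> hit [16,62/3], descend [3, 11]
      N3 x:[16,62/3] y:[15,35] z:[-4,17] -> hit [16,17], descend [9, 15]
        N9 x:[16,17] y:[15,21] z:[13,17] -> hit [16,17] leaf, test {P9@t=16}
        N15 x:[58/3,62/3] y:[32,35] z:[-4,-2] -> miss, prune
      N11 x:[49/3,62/3] y:[23,40] z:[13,30] -> miss, prune
    N30 x:[50/3,21] y:[13,47] z:[-8,-2] -> miss, prune
  N16 x:[22/3,47/3] y:[14,49] z:[-4,32] -> hit [14,47/3], descend [12, 18]
    N12 x:[9,38/3] y:[20,44] z:[-4,23] -> miss, prune
    N18 x:[22/3,47/3] y:[14,49] z:[19,32] -> miss, prune

order=[0, 4, 10, 3, 9, 15, 11, 30, 16, 12, 18]  |boxes|=11  |leaves|=1  hit=P9

== RESULT ==
11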